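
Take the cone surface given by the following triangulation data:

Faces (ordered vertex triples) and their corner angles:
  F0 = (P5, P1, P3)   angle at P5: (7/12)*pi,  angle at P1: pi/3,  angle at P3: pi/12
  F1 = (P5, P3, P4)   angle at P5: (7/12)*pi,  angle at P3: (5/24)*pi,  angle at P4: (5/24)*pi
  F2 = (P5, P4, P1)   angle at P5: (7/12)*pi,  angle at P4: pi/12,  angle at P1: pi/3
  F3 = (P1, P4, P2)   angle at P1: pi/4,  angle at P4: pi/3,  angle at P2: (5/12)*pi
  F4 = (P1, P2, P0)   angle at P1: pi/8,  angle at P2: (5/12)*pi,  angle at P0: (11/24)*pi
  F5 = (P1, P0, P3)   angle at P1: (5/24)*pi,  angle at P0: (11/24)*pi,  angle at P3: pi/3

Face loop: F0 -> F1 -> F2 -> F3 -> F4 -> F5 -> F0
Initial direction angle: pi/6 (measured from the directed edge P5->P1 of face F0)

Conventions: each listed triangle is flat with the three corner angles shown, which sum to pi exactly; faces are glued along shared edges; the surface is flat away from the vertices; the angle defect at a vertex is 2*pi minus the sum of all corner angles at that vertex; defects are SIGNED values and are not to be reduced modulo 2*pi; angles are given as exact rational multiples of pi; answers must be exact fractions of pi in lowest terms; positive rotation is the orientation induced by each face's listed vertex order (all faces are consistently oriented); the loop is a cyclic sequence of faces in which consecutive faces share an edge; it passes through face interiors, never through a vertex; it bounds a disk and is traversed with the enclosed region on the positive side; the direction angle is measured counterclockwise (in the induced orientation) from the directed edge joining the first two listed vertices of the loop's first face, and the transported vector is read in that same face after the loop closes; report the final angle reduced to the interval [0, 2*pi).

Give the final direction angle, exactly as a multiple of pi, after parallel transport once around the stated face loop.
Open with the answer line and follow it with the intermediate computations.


Answer: final direction angle = (7/6)*pi

enclosed vertex P1: corner angles sum to (5/4)*pi, defect = 2*pi - (5/4)*pi = (3/4)*pi
enclosed vertex P5: corner angles sum to (7/4)*pi, defect = 2*pi - (7/4)*pi = pi/4
final direction = starting direction + enclosed defect total, reduced mod 2*pi (induced orientation)
final angle = pi/6 + pi = (7/6)*pi (mod 2*pi)


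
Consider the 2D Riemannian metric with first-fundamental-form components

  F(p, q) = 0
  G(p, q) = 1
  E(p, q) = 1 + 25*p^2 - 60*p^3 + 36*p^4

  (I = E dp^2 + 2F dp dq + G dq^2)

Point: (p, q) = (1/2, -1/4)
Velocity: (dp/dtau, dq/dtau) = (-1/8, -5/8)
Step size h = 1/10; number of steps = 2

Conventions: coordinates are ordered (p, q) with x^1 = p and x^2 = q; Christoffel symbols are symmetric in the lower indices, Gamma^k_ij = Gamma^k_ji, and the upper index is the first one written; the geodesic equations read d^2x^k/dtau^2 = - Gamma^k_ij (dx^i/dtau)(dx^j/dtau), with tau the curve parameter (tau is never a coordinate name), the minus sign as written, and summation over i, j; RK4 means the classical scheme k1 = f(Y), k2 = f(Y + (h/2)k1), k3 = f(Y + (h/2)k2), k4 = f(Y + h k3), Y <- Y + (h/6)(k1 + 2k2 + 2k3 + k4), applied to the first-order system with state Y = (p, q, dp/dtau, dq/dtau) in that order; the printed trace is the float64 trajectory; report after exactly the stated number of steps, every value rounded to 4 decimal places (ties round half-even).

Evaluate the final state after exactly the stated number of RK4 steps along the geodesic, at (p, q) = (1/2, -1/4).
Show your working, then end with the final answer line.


f(Y) = (dp/dtau, dq/dtau, -Gamma^p_ij Y'^i Y'^j, -Gamma^q_ij Y'^i Y'^j) with the Gammas evaluated at the stage position; h = 0.100000; intermediate values shown to 6 dp
step 0: p = 0.5000, q = -0.2500, dp/dtau = -0.1250, dq/dtau = -0.6250
step 1:
  k1: at (p, q) = (0.500000, -0.250000), (dp/dtau, dq/dtau) = (-0.125000, -0.625000); Gamma_ppp = -0.500000, Gamma_ppq = 0.000000, Gamma_pqq = 0.000000, Gamma_qpp = 0.000000, Gamma_qpq = 0.000000, Gamma_qqq = 0.000000; k1 = (-0.125000, -0.625000, 0.007812, 0.000000)
  k2: at (p, q) = (0.493750, -0.281250), (dp/dtau, dq/dtau) = (-0.124609, -0.625000); Gamma_ppp = -0.462492, Gamma_ppq = 0.000000, Gamma_pqq = 0.000000, Gamma_qpp = 0.000000, Gamma_qpq = 0.000000, Gamma_qqq = 0.000000; k2 = (-0.124609, -0.625000, 0.007181, 0.000000)
  k3: at (p, q) = (0.493770, -0.281250), (dp/dtau, dq/dtau) = (-0.124641, -0.625000); Gamma_ppp = -0.462609, Gamma_ppq = 0.000000, Gamma_pqq = 0.000000, Gamma_qpp = 0.000000, Gamma_qpq = 0.000000, Gamma_qqq = 0.000000; k3 = (-0.124641, -0.625000, 0.007187, 0.000000)
  k4: at (p, q) = (0.487536, -0.312500), (dp/dtau, dq/dtau) = (-0.124281, -0.625000); Gamma_ppp = -0.425187, Gamma_ppq = 0.000000, Gamma_pqq = 0.000000, Gamma_qpp = 0.000000, Gamma_qpq = 0.000000, Gamma_qqq = 0.000000; k4 = (-0.124281, -0.625000, 0.006567, 0.000000)
  Y <- Y + (h/6)(k1 + 2k2 + 2k3 + k4): p = 0.4875, q = -0.3125, dp/dtau = -0.1243, dq/dtau = -0.6250
step 2:
  k1: at (p, q) = (0.487537, -0.312500), (dp/dtau, dq/dtau) = (-0.124281, -0.625000); Gamma_ppp = -0.425194, Gamma_ppq = 0.000000, Gamma_pqq = 0.000000, Gamma_qpp = 0.000000, Gamma_qpq = 0.000000, Gamma_qqq = 0.000000; k1 = (-0.124281, -0.625000, 0.006567, 0.000000)
  k2: at (p, q) = (0.481323, -0.343750), (dp/dtau, dq/dtau) = (-0.123953, -0.625000); Gamma_ppp = -0.387885, Gamma_ppq = 0.000000, Gamma_pqq = 0.000000, Gamma_qpp = 0.000000, Gamma_qpq = 0.000000, Gamma_qqq = 0.000000; k2 = (-0.123953, -0.625000, 0.005960, 0.000000)
  k3: at (p, q) = (0.481339, -0.343750), (dp/dtau, dq/dtau) = (-0.123983, -0.625000); Gamma_ppp = -0.387983, Gamma_ppq = 0.000000, Gamma_pqq = 0.000000, Gamma_qpp = 0.000000, Gamma_qpq = 0.000000, Gamma_qqq = 0.000000; k3 = (-0.123983, -0.625000, 0.005964, 0.000000)
  k4: at (p, q) = (0.475139, -0.375000), (dp/dtau, dq/dtau) = (-0.123685, -0.625000); Gamma_ppp = -0.350755, Gamma_ppq = 0.000000, Gamma_pqq = 0.000000, Gamma_qpp = 0.000000, Gamma_qpq = 0.000000, Gamma_qqq = 0.000000; k4 = (-0.123685, -0.625000, 0.005366, 0.000000)
  Y <- Y + (h/6)(k1 + 2k2 + 2k3 + k4): p = 0.4751, q = -0.3750, dp/dtau = -0.1237, dq/dtau = -0.6250

Answer: p = 0.4751, q = -0.3750, dp/dtau = -0.1237, dq/dtau = -0.6250


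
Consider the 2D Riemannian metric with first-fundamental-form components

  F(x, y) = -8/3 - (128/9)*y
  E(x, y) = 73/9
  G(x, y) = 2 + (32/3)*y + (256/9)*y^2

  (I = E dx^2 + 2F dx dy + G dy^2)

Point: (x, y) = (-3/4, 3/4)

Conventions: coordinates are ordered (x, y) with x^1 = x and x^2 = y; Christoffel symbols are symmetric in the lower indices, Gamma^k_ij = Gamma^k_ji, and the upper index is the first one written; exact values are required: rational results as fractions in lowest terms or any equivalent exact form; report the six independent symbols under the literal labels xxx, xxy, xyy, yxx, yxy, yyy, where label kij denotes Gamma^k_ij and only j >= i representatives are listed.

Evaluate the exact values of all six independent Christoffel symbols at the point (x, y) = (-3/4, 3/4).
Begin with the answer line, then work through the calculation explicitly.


Answer: Gamma_xxx = 0, Gamma_xxy = 0, Gamma_xyy = -64/149, Gamma_yxx = 0, Gamma_yxy = 0, Gamma_yyy = 120/149

E = 73/9, F = -40/3, G = 26 at the point
E_x = 0, E_y = 0, F_x = 0, F_y = -128/9, G_x = 0, G_y = 160/3
EG - F^2 = 298/9;  g^inv = (9/298) * [[26, 40/3], [40/3, 73/9]]
first-kind symbols [ij,l] = (1/2)(d_i g_jl + d_j g_il - d_l g_ij): [xx,x] = E_x/2 = 0, [xx,y] = F_x - E_y/2 = 0, [xy,x] = E_y/2 = 0, [xy,y] = G_x/2 = 0, [yy,x] = F_y - G_x/2 = -128/9, [yy,y] = G_y/2 = 80/3
Gamma^x_ij = (G*[ij,x] - F*[ij,y])/(EG - F^2), Gamma^y_ij = (E*[ij,y] - F*[ij,x])/(EG - F^2)


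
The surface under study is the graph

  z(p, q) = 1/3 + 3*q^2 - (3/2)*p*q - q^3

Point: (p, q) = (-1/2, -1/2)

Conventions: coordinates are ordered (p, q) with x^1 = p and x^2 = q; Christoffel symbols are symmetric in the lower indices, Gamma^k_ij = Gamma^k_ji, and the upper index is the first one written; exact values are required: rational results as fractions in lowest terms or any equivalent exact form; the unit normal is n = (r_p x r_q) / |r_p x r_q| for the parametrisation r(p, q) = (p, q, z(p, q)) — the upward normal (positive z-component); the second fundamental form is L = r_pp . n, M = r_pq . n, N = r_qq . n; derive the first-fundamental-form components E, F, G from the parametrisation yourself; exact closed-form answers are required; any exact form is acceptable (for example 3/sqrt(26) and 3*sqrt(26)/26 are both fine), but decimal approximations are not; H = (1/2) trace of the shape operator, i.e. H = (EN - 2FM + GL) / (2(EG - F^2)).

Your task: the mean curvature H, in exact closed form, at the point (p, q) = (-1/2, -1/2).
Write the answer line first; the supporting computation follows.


Answer: H = 18/169

z_p = 3/4, z_q = -3, z_pp = 0, z_pq = -3/2, z_qq = 9
E = 25/16, F = -9/4, G = 10; answer radicand W^2 = 169/16
unnormalised second-form numerators: l = 0, m = -3/2, n = 9; L = l/sqrt(169/16), and similarly M = m/sqrt(W^2), N = n/sqrt(W^2)
H = (E*n - 2*F*m + G*l) / (2*(EG - F^2)*sqrt(W^2)); E*n - 2*F*m + G*l = 117/16, EG - F^2 = 169/16, so H = (9/26)/sqrt(169/16)


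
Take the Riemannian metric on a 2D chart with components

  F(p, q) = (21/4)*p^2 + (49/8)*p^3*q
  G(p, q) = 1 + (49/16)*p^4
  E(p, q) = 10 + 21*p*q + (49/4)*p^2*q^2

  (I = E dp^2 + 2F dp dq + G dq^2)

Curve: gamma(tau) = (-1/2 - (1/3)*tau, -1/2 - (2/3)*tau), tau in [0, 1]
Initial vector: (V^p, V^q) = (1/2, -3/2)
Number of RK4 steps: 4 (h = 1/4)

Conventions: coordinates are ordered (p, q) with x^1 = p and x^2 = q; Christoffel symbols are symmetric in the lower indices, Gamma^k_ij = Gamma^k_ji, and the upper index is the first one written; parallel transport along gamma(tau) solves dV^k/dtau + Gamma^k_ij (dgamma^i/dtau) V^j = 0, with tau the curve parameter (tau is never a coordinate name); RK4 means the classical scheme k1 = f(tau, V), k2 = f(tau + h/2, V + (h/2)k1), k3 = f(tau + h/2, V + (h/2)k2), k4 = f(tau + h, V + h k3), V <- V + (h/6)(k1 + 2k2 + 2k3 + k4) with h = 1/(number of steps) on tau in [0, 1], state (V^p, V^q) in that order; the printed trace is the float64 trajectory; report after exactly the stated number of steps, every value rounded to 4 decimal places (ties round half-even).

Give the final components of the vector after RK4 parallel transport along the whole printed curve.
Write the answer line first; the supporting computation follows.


Answer: V^p = 0.4857, V^q = -1.5024

gamma'(tau) = (-1/3, -2/3); f(tau, V)^k = -Gamma^k_ij(gamma(tau)) gamma'^i(tau) V^j; h = 1/4; intermediate values shown to 6 dp
curve data and Christoffel symbols at the stage parameters:
  tau = 0.000000: gamma = (-0.500000, -0.500000), gamma' = (-0.333333, -0.666667); Gamma_ppp = -0.418414, Gamma_ppq = -0.418414, Gamma_pqq = 0.000000, Gamma_qpp = -0.047240, Gamma_qpq = -0.047240, Gamma_qqq = 0.000000
  tau = 0.125000: gamma = (-0.541667, -0.583333), gamma' = (-0.333333, -0.666667); Gamma_ppp = -0.462579, Gamma_ppq = -0.429537, Gamma_pqq = 0.000000, Gamma_qpp = -0.057847, Gamma_qpq = -0.053715, Gamma_qqq = 0.000000
  tau = 0.250000: gamma = (-0.583333, -0.666667), gamma' = (-0.333333, -0.666667); Gamma_ppp = -0.499459, Gamma_ppq = -0.437027, Gamma_pqq = 0.000000, Gamma_qpp = -0.068198, Gamma_qpq = -0.059674, Gamma_qqq = 0.000000
  tau = 0.375000: gamma = (-0.625000, -0.750000), gamma' = (-0.333333, -0.666667); Gamma_ppp = -0.529574, Gamma_ppq = -0.441312, Gamma_pqq = 0.000000, Gamma_qpp = -0.078010, Gamma_qpq = -0.065008, Gamma_qqq = 0.000000
  tau = 0.500000: gamma = (-0.666667, -0.833333), gamma' = (-0.333333, -0.666667); Gamma_ppp = -0.553548, Gamma_ppq = -0.442839, Gamma_pqq = 0.000000, Gamma_qpp = -0.087075, Gamma_qpq = -0.069660, Gamma_qqq = 0.000000
  tau = 0.625000: gamma = (-0.708333, -0.916667), gamma' = (-0.333333, -0.666667); Gamma_ppp = -0.572054, Gamma_ppq = -0.442041, Gamma_pqq = 0.000000, Gamma_qpp = -0.095264, Gamma_qpq = -0.073613, Gamma_qqq = 0.000000
  tau = 0.750000: gamma = (-0.750000, -1.000000), gamma' = (-0.333333, -0.666667); Gamma_ppp = -0.585770, Gamma_ppq = -0.439327, Gamma_pqq = 0.000000, Gamma_qpp = -0.102510, Gamma_qpq = -0.076882, Gamma_qqq = 0.000000
  tau = 0.875000: gamma = (-0.791667, -1.083333), gamma' = (-0.333333, -0.666667); Gamma_ppp = -0.595351, Gamma_ppq = -0.435065, Gamma_pqq = 0.000000, Gamma_qpp = -0.108798, Gamma_qpq = -0.079506, Gamma_qqq = 0.000000
  tau = 1.000000: gamma = (-0.833333, -1.166667), gamma' = (-0.333333, -0.666667); Gamma_ppp = -0.601408, Gamma_ppq = -0.429577, Gamma_pqq = 0.000000, Gamma_qpp = -0.114150, Gamma_qpq = -0.081536, Gamma_qqq = 0.000000
step 0: V^p = 0.5000, V^q = -1.5000
step 1: k1 = (0.000000, 0.000000), k2 = (-0.005507, -0.000689), k3 = (-0.005191, -0.000649), k4 = (-0.009788, -0.001336); V <- V + (h/6)(k1 + 2k2 + 2k3 + k4): V^p = 0.4987, V^q = -1.5002
step 2: k1 = (-0.009786, -0.001336), k2 = (-0.013474, -0.001985), k3 = (-0.013245, -0.001951), k4 = (-0.016143, -0.002539); V <- V + (h/6)(k1 + 2k2 + 2k3 + k4): V^p = 0.4954, V^q = -1.5007
step 3: k1 = (-0.016145, -0.002540), k2 = (-0.018310, -0.003049), k3 = (-0.018169, -0.003026), k4 = (-0.019734, -0.003454); V <- V + (h/6)(k1 + 2k2 + 2k3 + k4): V^p = 0.4909, V^q = -1.5014
step 4: k1 = (-0.019738, -0.003454), k2 = (-0.020776, -0.003797), k3 = (-0.020707, -0.003784), k4 = (-0.021330, -0.004049); V <- V + (h/6)(k1 + 2k2 + 2k3 + k4): V^p = 0.4857, V^q = -1.5024


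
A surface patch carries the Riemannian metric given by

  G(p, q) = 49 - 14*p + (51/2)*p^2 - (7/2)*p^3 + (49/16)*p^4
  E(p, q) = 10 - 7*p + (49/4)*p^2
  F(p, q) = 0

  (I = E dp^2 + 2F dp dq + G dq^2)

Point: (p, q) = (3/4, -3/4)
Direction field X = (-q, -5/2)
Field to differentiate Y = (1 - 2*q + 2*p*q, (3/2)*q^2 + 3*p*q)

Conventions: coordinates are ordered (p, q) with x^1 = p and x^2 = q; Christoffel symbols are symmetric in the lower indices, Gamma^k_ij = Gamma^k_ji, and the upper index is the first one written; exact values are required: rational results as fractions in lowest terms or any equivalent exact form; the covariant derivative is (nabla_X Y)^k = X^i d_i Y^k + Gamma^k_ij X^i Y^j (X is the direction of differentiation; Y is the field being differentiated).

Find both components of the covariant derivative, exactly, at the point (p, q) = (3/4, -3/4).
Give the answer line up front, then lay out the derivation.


Answer: (nabla_X Y)^p = -572693/381440, (nabla_X Y)^q = -9637/3704

E = 745/64, F = 0, G = 214369/4096 at the point
E_p = 91/8, E_q = 0, F_p = 0, F_q = 0, G_p = 6019/256, G_q = 0
EG - F^2 = 159704905/262144;  g^inv = (262144/159704905) * [[214369/4096, 0], [0, 745/64]]
first-kind symbols [ij,l] = (1/2)(d_i g_jl + d_j g_il - d_l g_ij): [pp,p] = E_p/2 = 91/16, [pp,q] = F_p - E_q/2 = 0, [pq,p] = E_q/2 = 0, [pq,q] = G_p/2 = 6019/512, [qq,p] = F_q - G_p/2 = -6019/512, [qq,q] = G_q/2 = 0
Gamma^p_ij = (G*[ij,p] - F*[ij,q])/(EG - F^2), Gamma^q_ij = (E*[ij,q] - F*[ij,p])/(EG - F^2)
Gamma_ppp = 364/745, Gamma_ppq = 0, Gamma_pqq = -6019/5960, Gamma_qpp = 0, Gamma_qpq = 104/463, Gamma_qqq = 0
X = (3/4, -5/2), Y = (11/8, -27/32) at the point


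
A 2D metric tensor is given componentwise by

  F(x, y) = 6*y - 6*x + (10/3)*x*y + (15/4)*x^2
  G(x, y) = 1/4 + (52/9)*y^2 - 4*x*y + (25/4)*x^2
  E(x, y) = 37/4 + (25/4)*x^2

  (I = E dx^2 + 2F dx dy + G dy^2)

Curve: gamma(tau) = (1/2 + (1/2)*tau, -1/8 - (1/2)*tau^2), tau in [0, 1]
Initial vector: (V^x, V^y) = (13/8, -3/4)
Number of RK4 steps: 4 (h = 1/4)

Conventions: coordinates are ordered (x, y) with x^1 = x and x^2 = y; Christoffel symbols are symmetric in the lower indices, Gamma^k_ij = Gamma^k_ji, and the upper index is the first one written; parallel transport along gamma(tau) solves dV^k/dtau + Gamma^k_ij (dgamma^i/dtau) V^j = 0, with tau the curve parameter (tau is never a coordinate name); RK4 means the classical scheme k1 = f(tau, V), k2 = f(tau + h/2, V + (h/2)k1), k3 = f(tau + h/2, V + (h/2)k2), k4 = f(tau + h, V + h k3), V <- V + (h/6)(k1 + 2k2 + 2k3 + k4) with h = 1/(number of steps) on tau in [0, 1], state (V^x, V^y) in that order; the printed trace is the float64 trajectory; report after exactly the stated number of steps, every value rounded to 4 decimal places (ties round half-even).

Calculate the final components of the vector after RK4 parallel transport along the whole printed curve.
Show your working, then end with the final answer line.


gamma'(tau) = (1/2, -tau); f(tau, V)^k = -Gamma^k_ij(gamma(tau)) gamma'^i(tau) V^j; h = 1/4; intermediate values shown to 6 dp
curve data and Christoffel symbols at the stage parameters:
  tau = 0.000000: gamma = (0.500000, -0.125000), gamma' = (0.500000, 0.000000); Gamma_xxx = -0.093851, Gamma_xxy = 0.720442, Gamma_xyy = 0.285232, Gamma_yxx = -1.370403, Gamma_yxy = 2.578684, Gamma_yyy = -0.399755
  tau = 0.125000: gamma = (0.562500, -0.132812), gamma' = (0.500000, -0.125000); Gamma_xxx = 0.107462, Gamma_xxy = 0.642062, Gamma_xyy = 0.243539, Gamma_yxx = -0.713920, Gamma_yxy = 2.228802, Gamma_yyy = -0.420299
  tau = 0.250000: gamma = (0.625000, -0.156250), gamma' = (0.500000, -0.250000); Gamma_xxx = 0.242507, Gamma_xxy = 0.596538, Gamma_xyy = 0.191985, Gamma_yxx = -0.301845, Gamma_yxy = 1.965621, Gamma_yyy = -0.456574
  tau = 0.375000: gamma = (0.687500, -0.195312), gamma' = (0.500000, -0.375000); Gamma_xxx = 0.340340, Gamma_xxy = 0.571634, Gamma_xyy = 0.133079, Gamma_yxx = -0.036087, Gamma_yxy = 1.756363, Gamma_yyy = -0.498505
  tau = 0.500000: gamma = (0.750000, -0.250000), gamma' = (0.500000, -0.500000); Gamma_xxx = 0.415714, Gamma_xxy = 0.559549, Gamma_xyy = 0.068273, Gamma_yxx = 0.137156, Gamma_yxy = 1.581840, Gamma_yyy = -0.540556
  tau = 0.625000: gamma = (0.812500, -0.320312), gamma' = (0.500000, -0.625000); Gamma_xxx = 0.476305, Gamma_xxy = 0.555026, Gamma_xyy = -0.001270, Gamma_yxx = 0.249176, Gamma_yxy = 1.430777, Gamma_yyy = -0.579435
  tau = 0.750000: gamma = (0.875000, -0.406250), gamma' = (0.500000, -0.750000); Gamma_xxx = 0.526165, Gamma_xxy = 0.554404, Gamma_xyy = -0.074400, Gamma_yxx = 0.319274, Gamma_yxy = 1.296576, Gamma_yyy = -0.613138
  tau = 0.875000: gamma = (0.937500, -0.507812), gamma' = (0.500000, -0.875000); Gamma_xxx = 0.567465, Gamma_xxy = 0.555127, Gamma_xyy = -0.149893, Gamma_yxx = 0.360030, Gamma_yxy = 1.175421, Gamma_yyy = -0.640523
  tau = 1.000000: gamma = (1.000000, -0.625000), gamma' = (0.500000, -1.000000); Gamma_xxx = 0.601422, Gamma_xxy = 0.555467, Gamma_xyy = -0.226482, Gamma_yxx = 0.380046, Gamma_yxy = 1.065123, Gamma_yyy = -0.661089
step 0: V^x = 1.6250, V^y = -0.7500
step 1: k1 = (0.346419, 2.080459), k2 = (0.186626, 1.632040), k3 = (0.202385, 1.684755), k4 = (0.129010, 1.436973); V <- V + (h/6)(k1 + 2k2 + 2k3 + k4): V^x = 1.6772, V^y = -0.3270
step 2: k1 = (0.128612, 1.436079), k2 = (0.109637, 1.302962), k3 = (0.113457, 1.319080), k4 = (0.121992, 1.229124); V <- V + (h/6)(k1 + 2k2 + 2k3 + k4): V^x = 1.7063, V^y = 0.0025
step 3: k1 = (0.122093, 1.229836), k2 = (0.143713, 1.156608), k3 = (0.146554, 1.168551), k4 = (0.168057, 1.090105); V <- V + (h/6)(k1 + 2k2 + 2k3 + k4): V^x = 1.7425, V^y = 0.2929
step 4: k1 = (0.168572, 1.091708), k2 = (0.180750, 1.003357), k3 = (0.185572, 1.017329), k4 = (0.179798, 0.912241); V <- V + (h/6)(k1 + 2k2 + 2k3 + k4): V^x = 1.7876, V^y = 0.5448

Answer: V^x = 1.7876, V^y = 0.5448


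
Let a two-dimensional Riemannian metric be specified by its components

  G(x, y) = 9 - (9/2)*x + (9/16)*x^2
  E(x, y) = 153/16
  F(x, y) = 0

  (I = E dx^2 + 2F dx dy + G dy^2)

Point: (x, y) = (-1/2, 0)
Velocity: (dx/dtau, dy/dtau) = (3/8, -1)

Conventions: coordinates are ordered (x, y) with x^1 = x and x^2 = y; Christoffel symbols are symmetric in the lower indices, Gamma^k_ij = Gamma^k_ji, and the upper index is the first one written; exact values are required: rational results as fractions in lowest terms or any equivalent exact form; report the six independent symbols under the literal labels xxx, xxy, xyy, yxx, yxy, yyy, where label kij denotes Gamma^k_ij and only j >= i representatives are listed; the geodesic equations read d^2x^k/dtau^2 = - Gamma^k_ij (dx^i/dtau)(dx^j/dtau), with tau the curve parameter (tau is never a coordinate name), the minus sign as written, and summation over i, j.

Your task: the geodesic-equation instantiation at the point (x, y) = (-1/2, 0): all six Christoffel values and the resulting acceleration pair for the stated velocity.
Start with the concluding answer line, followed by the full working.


Answer: Gamma_xxx = 0, Gamma_xxy = 0, Gamma_xyy = 9/34, Gamma_yxx = 0, Gamma_yxy = -2/9, Gamma_yyy = 0; accelerations (d^2x/dtau^2, d^2y/dtau^2) = (-9/34, -1/6)

E = 153/16, F = 0, G = 729/64 at the point
E_x = 0, E_y = 0, F_x = 0, F_y = 0, G_x = -81/16, G_y = 0
EG - F^2 = 111537/1024;  g^inv = (1024/111537) * [[729/64, 0], [0, 153/16]]
first-kind symbols [ij,l] = (1/2)(d_i g_jl + d_j g_il - d_l g_ij): [xx,x] = E_x/2 = 0, [xx,y] = F_x - E_y/2 = 0, [xy,x] = E_y/2 = 0, [xy,y] = G_x/2 = -81/32, [yy,x] = F_y - G_x/2 = 81/32, [yy,y] = G_y/2 = 0
Gamma^x_ij = (G*[ij,x] - F*[ij,y])/(EG - F^2), Gamma^y_ij = (E*[ij,y] - F*[ij,x])/(EG - F^2)
Gamma_xxx = 0, Gamma_xxy = 0, Gamma_xyy = 9/34, Gamma_yxx = 0, Gamma_yxy = -2/9, Gamma_yyy = 0
d^2x/dtau^2 = -(Gamma_xxx*(3/8)^2 + 2*Gamma_xxy*(3/8)*(-1) + Gamma_xyy*(-1)^2) = -9/34
d^2y/dtau^2 = -(Gamma_yxx*(3/8)^2 + 2*Gamma_yxy*(3/8)*(-1) + Gamma_yyy*(-1)^2) = -1/6


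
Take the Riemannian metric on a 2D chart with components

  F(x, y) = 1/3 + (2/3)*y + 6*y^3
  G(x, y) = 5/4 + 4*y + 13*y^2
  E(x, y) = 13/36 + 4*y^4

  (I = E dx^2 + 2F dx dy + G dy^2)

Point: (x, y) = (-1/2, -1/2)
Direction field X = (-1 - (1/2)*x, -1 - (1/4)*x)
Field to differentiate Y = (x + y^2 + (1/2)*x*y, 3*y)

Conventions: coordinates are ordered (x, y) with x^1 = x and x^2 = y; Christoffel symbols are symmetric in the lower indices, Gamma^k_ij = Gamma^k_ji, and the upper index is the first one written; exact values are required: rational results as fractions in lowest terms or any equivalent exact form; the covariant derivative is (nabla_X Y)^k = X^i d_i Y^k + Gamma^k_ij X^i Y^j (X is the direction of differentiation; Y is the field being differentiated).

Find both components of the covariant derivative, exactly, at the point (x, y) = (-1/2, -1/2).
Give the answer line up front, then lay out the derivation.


Answer: (nabla_X Y)^x = 46175/4448, (nabla_X Y)^y = -4437/2224

E = 11/18, F = -3/4, G = 5/2 at the point
E_x = 0, E_y = -2, F_x = 0, F_y = 31/6, G_x = 0, G_y = -9
EG - F^2 = 139/144;  g^inv = (144/139) * [[5/2, 3/4], [3/4, 11/18]]
first-kind symbols [ij,l] = (1/2)(d_i g_jl + d_j g_il - d_l g_ij): [xx,x] = E_x/2 = 0, [xx,y] = F_x - E_y/2 = 1, [xy,x] = E_y/2 = -1, [xy,y] = G_x/2 = 0, [yy,x] = F_y - G_x/2 = 31/6, [yy,y] = G_y/2 = -9/2
Gamma^x_ij = (G*[ij,x] - F*[ij,y])/(EG - F^2), Gamma^y_ij = (E*[ij,y] - F*[ij,x])/(EG - F^2)
Gamma_xxx = 108/139, Gamma_xxy = -360/139, Gamma_xyy = 1374/139, Gamma_yxx = 88/139, Gamma_yxy = -108/139, Gamma_yyy = 162/139
X = (-3/4, -7/8), Y = (-1/8, -3/2) at the point


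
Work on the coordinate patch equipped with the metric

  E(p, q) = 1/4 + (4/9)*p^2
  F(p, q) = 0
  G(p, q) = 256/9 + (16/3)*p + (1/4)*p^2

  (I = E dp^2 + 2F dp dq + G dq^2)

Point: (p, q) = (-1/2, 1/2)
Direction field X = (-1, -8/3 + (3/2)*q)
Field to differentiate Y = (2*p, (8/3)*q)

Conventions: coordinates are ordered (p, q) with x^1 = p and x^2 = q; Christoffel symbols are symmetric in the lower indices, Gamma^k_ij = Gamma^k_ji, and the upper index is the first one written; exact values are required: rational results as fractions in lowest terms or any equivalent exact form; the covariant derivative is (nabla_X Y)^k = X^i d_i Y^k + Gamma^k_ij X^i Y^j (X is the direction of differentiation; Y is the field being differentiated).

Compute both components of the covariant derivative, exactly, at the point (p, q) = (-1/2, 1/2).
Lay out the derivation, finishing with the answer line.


E = 13/36, F = 0, G = 3721/144 at the point
E_p = -4/9, E_q = 0, F_p = 0, F_q = 0, G_p = 61/12, G_q = 0
EG - F^2 = 48373/5184;  g^inv = (5184/48373) * [[3721/144, 0], [0, 13/36]]
first-kind symbols [ij,l] = (1/2)(d_i g_jl + d_j g_il - d_l g_ij): [pp,p] = E_p/2 = -2/9, [pp,q] = F_p - E_q/2 = 0, [pq,p] = E_q/2 = 0, [pq,q] = G_p/2 = 61/24, [qq,p] = F_q - G_p/2 = -61/24, [qq,q] = G_q/2 = 0
Gamma^p_ij = (G*[ij,p] - F*[ij,q])/(EG - F^2), Gamma^q_ij = (E*[ij,q] - F*[ij,p])/(EG - F^2)
Gamma_ppp = -8/13, Gamma_ppq = 0, Gamma_pqq = -183/26, Gamma_qpp = 0, Gamma_qpq = 6/61, Gamma_qqq = 0
X = (-1, -23/12), Y = (-1, 4/3) at the point

Answer: (nabla_X Y)^p = 1199/78, (nabla_X Y)^q = -5549/1098


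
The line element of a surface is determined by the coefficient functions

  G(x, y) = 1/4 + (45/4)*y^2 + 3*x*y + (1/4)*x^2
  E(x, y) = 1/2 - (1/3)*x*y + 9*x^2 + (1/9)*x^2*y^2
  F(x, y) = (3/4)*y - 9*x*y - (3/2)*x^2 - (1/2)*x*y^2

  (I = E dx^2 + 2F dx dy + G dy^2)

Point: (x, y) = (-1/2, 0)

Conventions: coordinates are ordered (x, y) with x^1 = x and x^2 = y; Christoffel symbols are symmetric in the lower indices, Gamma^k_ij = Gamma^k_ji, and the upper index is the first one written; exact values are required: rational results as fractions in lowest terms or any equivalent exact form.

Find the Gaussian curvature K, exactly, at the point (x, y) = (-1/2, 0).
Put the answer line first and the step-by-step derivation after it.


Answer: K = -2504/4761

E = 11/4, F = -3/8, G = 5/16, EG - F^2 = 23/32 at the point
E_x = -9, E_y = 1/6, F_x = 3/2, F_y = 21/4, G_x = -1/4, G_y = -3/2
E_yy = 1/18, F_xy = -9, G_xx = 1/2
Using the Brioschi determinant formula for K from the metric derivatives:
M1 = [[-E_yy/2 + F_xy - G_xx/2, E_x/2, F_x - E_y/2], [F_y - G_x/2, E, F], [G_y/2, F, G]] = [[-167/18, -9/2, 17/12], [43/8, 11/4, -3/8], [-3/4, -3/8, 5/16]]; det M1 = -89/288
M2 = [[0, E_y/2, G_x/2], [E_y/2, E, F], [G_x/2, F, G]] = [[0, 1/12, -1/8], [1/12, 11/4, -3/8], [-1/8, -3/8, 5/16]]; det M2 = -43/1152
det M1 - det M2 = -313/1152; K = -313/1152 / (23/32)^2 = -2504/4761


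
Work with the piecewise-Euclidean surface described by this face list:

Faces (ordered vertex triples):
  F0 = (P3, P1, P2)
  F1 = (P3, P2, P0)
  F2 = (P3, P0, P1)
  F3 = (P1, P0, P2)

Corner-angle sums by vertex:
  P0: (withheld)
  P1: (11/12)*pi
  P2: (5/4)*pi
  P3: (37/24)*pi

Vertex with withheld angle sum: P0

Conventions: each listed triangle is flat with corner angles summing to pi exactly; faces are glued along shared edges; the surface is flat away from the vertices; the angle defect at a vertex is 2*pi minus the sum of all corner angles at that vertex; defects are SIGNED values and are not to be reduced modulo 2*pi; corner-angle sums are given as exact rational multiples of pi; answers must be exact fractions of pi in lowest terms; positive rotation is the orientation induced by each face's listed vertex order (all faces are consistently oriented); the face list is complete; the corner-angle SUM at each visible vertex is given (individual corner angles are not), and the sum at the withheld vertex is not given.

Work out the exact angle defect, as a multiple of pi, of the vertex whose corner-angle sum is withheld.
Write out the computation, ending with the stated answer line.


V = 4, E = 6, F = 4; chi = V - E + F = 2
Gauss-Bonnet: total defect = 2*pi*chi = 4*pi; visible defects sum to (55/24)*pi

Answer: defect(P0) = (41/24)*pi


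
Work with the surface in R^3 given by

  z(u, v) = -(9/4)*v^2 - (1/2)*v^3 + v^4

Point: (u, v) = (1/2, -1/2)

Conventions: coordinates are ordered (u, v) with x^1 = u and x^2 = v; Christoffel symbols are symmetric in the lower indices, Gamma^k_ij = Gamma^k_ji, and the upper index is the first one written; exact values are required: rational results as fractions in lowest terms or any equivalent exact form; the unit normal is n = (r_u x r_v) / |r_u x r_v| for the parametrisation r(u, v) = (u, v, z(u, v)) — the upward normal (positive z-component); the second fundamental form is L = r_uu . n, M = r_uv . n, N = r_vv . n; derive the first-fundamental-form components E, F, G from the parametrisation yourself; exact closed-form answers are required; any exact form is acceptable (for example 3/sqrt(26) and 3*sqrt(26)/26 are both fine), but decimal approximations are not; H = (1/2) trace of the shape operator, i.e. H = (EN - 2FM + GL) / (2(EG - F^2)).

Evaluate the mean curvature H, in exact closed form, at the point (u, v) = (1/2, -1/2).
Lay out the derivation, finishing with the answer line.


z_u = 0, z_v = 11/8, z_uu = 0, z_uv = 0, z_vv = 0
E = 1, F = 0, G = 185/64; answer radicand W^2 = 185/64
unnormalised second-form numerators: l = 0, m = 0, n = 0; L = l/sqrt(185/64), and similarly M = m/sqrt(W^2), N = n/sqrt(W^2)
H = (E*n - 2*F*m + G*l) / (2*(EG - F^2)*sqrt(W^2)); E*n - 2*F*m + G*l = 0, EG - F^2 = 185/64, so H = (0)/sqrt(185/64)

Answer: H = 0


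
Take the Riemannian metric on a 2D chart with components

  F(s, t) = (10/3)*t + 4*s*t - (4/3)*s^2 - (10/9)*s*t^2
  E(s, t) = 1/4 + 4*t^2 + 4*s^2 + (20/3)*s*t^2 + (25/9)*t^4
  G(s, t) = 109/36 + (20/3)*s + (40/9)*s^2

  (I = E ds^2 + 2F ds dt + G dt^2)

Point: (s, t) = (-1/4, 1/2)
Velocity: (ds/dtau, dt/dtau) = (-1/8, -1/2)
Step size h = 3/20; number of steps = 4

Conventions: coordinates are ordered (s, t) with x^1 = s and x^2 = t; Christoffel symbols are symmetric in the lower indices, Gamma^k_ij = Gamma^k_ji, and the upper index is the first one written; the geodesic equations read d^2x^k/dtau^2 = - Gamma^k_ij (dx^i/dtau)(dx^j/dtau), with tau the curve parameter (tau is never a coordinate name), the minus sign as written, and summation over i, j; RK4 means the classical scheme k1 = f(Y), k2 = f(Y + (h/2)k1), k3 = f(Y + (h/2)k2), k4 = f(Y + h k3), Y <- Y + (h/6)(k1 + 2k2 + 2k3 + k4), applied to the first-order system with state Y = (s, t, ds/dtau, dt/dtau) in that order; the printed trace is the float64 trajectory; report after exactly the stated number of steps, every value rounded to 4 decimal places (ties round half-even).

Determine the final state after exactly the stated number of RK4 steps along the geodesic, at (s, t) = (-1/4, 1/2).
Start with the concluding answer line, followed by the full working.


Answer: s = -0.3554, t = 0.1716, ds/dtau = -0.2066, dt/dtau = -0.6364

f(Y) = (ds/dtau, dt/dtau, -Gamma^s_ij Y'^i Y'^j, -Gamma^t_ij Y'^i Y'^j) with the Gammas evaluated at the stage position; h = 0.150000; intermediate values shown to 6 dp
step 0: s = -0.2500, t = 0.5000, ds/dtau = -0.1250, dt/dtau = -0.5000
step 1:
  k1: at (s, t) = (-0.250000, 0.500000), (ds/dtau, dt/dtau) = (-0.125000, -0.500000); Gamma_sss = -1.205805, Gamma_sst = 0.668074, Gamma_stt = 0.871768, Gamma_tss = 1.170185, Gamma_tst = 0.886016, Gamma_ttt = -0.613193; k1 = (-0.125000, -0.500000, -0.282610, 0.024262)
  k2: at (s, t) = (-0.259375, 0.462500), (ds/dtau, dt/dtau) = (-0.146196, -0.498180); Gamma_sss = -1.684769, Gamma_sst = 0.407983, Gamma_stt = 0.824702, Gamma_tss = 1.530893, Gamma_tst = 1.100889, Gamma_ttt = -0.533641; k2 = (-0.146196, -0.498180, -0.228097, -0.060639)
  k3: at (s, t) = (-0.260965, 0.462636), (ds/dtau, dt/dtau) = (-0.142107, -0.504548); Gamma_sss = -1.700405, Gamma_sst = 0.403061, Gamma_stt = 0.824814, Gamma_tss = 1.549672, Gamma_tst = 1.105278, Gamma_ttt = -0.534316; k3 = (-0.142107, -0.504548, -0.233432, -0.053772)
  k4: at (s, t) = (-0.271316, 0.424318), (ds/dtau, dt/dtau) = (-0.160015, -0.508066); Gamma_sss = -2.016834, Gamma_sst = 0.206801, Gamma_stt = 0.762892, Gamma_tss = 1.747475, Gamma_tst = 1.254254, Gamma_ttt = -0.449012; k4 = (-0.160015, -0.508066, -0.178910, -0.132777)
  Y <- Y + (h/6)(k1 + 2k2 + 2k3 + k4): s = -0.2715, t = 0.4247, ds/dtau = -0.1596, dt/dtau = -0.5084
step 2:
  k1: at (s, t) = (-0.271541, 0.424662), (ds/dtau, dt/dtau) = (-0.159614, -0.508433); Gamma_sss = -2.016725, Gamma_sst = 0.207582, Gamma_stt = 0.763338, Gamma_tss = 1.749287, Gamma_tst = 1.253875, Gamma_ttt = -0.449731; k1 = (-0.159614, -0.508433, -0.179638, -0.131821)
  k2: at (s, t) = (-0.283512, 0.386529), (ds/dtau, dt/dtau) = (-0.173087, -0.518320); Gamma_sss = -2.191509, Gamma_sst = 0.076752, Gamma_stt = 0.695521, Gamma_tss = 1.826841, Gamma_tst = 1.346308, Gamma_ttt = -0.367539; k2 = (-0.173087, -0.518320, -0.134971, -0.197556)
  k3: at (s, t) = (-0.284522, 0.385788), (ds/dtau, dt/dtau) = (-0.169737, -0.523250); Gamma_sss = -2.195927, Gamma_sst = 0.074135, Gamma_stt = 0.693678, Gamma_tss = 1.832739, Gamma_tst = 1.348659, Gamma_ttt = -0.365748; k3 = (-0.169737, -0.523250, -0.139825, -0.192227)
  k4: at (s, t) = (-0.297001, 0.346174), (ds/dtau, dt/dtau) = (-0.180588, -0.537267); Gamma_sss = -2.253602, Gamma_sst = 0.000732, Gamma_stt = 0.623623, Gamma_tss = 1.813801, Gamma_tst = 1.397988, Gamma_ttt = -0.287853; k4 = (-0.180588, -0.537267, -0.106660, -0.247339)
  Y <- Y + (h/6)(k1 + 2k2 + 2k3 + k4): s = -0.2972, t = 0.3464, ds/dtau = -0.1805, dt/dtau = -0.5374
step 3:
  k1: at (s, t) = (-0.297187, 0.346441), (ds/dtau, dt/dtau) = (-0.180512, -0.537402); Gamma_sss = -2.253651, Gamma_sst = 0.001055, Gamma_stt = 0.623890, Gamma_tss = 1.815658, Gamma_tst = 1.397992, Gamma_ttt = -0.288236; k1 = (-0.180512, -0.537402, -0.106950, -0.247150)
  k2: at (s, t) = (-0.310725, 0.306136), (ds/dtau, dt/dtau) = (-0.188533, -0.555938); Gamma_sss = -2.230769, Gamma_sst = -0.025879, Gamma_stt = 0.556460, Gamma_tss = 1.740910, Gamma_tst = 1.419385, Gamma_ttt = -0.218336; k2 = (-0.188533, -0.555938, -0.087267, -0.291939)
  k3: at (s, t) = (-0.311327, 0.304746), (ds/dtau, dt/dtau) = (-0.187057, -0.559297); Gamma_sss = -2.228770, Gamma_sst = -0.026037, Gamma_stt = 0.554149, Gamma_tss = 1.738244, Gamma_tst = 1.419841, Gamma_ttt = -0.216047; k3 = (-0.187057, -0.559297, -0.089912, -0.290327)
  k4: at (s, t) = (-0.325245, 0.262546), (ds/dtau, dt/dtau) = (-0.193998, -0.580951); Gamma_sss = -2.151966, Gamma_sst = -0.016503, Gamma_stt = 0.490531, Gamma_tss = 1.622866, Gamma_tst = 1.424975, Gamma_ttt = -0.154007; k4 = (-0.193998, -0.580951, -0.080846, -0.330299)
  Y <- Y + (h/6)(k1 + 2k2 + 2k3 + k4): s = -0.3253, t = 0.2627, ds/dtau = -0.1941, dt/dtau = -0.5810
step 4:
  k1: at (s, t) = (-0.325329, 0.262720), (ds/dtau, dt/dtau) = (-0.194066, -0.580951); Gamma_sss = -2.152031, Gamma_sst = -0.016471, Gamma_stt = 0.490695, Gamma_tss = 1.623984, Gamma_tst = 1.425027, Gamma_ttt = -0.154181; k1 = (-0.194066, -0.580951, -0.080849, -0.330447)
  k2: at (s, t) = (-0.339884, 0.219149), (ds/dtau, dt/dtau) = (-0.200129, -0.605735); Gamma_sss = -2.046749, Gamma_sst = 0.019777, Gamma_stt = 0.432039, Gamma_tss = 1.488491, Gamma_tst = 1.424648, Gamma_ttt = -0.100501; k2 = (-0.200129, -0.605735, -0.081340, -0.368148)
  k3: at (s, t) = (-0.340339, 0.217290), (ds/dtau, dt/dtau) = (-0.200166, -0.608562); Gamma_sss = -2.042473, Gamma_sst = 0.021593, Gamma_stt = 0.429770, Gamma_tss = 1.481828, Gamma_tst = 1.424572, Gamma_ttt = -0.098498; k3 = (-0.200166, -0.608562, -0.082591, -0.369957)
  k4: at (s, t) = (-0.355354, 0.171436), (ds/dtau, dt/dtau) = (-0.206454, -0.636445); Gamma_sss = -1.925481, Gamma_sst = 0.079005, Gamma_stt = 0.375336, Gamma_tss = 1.329834, Gamma_tst = 1.426640, Gamma_ttt = -0.052612; k4 = (-0.206454, -0.636445, -0.090726, -0.410282)
  Y <- Y + (h/6)(k1 + 2k2 + 2k3 + k4): s = -0.3554, t = 0.1716, ds/dtau = -0.2066, dt/dtau = -0.6364


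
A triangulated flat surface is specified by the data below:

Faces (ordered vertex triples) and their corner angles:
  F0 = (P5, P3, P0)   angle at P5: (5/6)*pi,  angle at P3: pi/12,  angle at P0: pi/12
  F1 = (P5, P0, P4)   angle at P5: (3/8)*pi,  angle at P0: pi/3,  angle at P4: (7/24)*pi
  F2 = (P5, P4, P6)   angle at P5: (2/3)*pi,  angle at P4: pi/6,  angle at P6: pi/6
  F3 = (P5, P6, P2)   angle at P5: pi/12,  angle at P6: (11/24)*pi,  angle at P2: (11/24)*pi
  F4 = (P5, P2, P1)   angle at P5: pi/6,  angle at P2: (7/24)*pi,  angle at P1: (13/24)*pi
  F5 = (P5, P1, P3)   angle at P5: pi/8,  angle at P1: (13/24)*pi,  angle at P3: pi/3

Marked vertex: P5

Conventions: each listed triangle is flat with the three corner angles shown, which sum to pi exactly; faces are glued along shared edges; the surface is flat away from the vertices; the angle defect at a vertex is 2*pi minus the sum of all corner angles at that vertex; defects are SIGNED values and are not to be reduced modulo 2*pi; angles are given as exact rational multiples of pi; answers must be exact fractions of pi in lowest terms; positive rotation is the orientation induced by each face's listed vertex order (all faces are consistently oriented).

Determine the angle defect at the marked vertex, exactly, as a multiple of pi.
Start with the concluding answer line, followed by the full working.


Answer: defect(P5) = -pi/4

Sum of corner angles at P5: (9/4)*pi
defect = 2*pi - (9/4)*pi


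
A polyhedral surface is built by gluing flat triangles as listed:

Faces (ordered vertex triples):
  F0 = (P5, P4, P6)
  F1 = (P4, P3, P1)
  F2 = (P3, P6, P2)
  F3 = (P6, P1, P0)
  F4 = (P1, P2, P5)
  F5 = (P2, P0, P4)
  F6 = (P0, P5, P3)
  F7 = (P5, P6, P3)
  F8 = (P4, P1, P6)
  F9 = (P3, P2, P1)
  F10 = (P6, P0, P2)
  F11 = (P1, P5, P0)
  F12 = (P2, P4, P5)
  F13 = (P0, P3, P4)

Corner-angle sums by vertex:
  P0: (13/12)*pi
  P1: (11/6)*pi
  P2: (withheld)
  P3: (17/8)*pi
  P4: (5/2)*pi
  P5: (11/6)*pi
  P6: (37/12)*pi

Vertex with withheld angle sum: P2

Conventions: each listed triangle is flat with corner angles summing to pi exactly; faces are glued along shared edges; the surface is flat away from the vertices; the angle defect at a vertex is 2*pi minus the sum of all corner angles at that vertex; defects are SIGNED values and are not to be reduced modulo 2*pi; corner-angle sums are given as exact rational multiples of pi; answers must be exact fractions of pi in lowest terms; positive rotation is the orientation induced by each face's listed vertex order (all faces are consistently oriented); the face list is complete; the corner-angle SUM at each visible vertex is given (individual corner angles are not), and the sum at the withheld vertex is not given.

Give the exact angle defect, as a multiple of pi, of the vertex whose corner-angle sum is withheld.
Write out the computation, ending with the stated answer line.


V = 7, E = 21, F = 14; chi = V - E + F = 0
Gauss-Bonnet: total defect = 2*pi*chi = 0; visible defects sum to (-11/24)*pi

Answer: defect(P2) = (11/24)*pi


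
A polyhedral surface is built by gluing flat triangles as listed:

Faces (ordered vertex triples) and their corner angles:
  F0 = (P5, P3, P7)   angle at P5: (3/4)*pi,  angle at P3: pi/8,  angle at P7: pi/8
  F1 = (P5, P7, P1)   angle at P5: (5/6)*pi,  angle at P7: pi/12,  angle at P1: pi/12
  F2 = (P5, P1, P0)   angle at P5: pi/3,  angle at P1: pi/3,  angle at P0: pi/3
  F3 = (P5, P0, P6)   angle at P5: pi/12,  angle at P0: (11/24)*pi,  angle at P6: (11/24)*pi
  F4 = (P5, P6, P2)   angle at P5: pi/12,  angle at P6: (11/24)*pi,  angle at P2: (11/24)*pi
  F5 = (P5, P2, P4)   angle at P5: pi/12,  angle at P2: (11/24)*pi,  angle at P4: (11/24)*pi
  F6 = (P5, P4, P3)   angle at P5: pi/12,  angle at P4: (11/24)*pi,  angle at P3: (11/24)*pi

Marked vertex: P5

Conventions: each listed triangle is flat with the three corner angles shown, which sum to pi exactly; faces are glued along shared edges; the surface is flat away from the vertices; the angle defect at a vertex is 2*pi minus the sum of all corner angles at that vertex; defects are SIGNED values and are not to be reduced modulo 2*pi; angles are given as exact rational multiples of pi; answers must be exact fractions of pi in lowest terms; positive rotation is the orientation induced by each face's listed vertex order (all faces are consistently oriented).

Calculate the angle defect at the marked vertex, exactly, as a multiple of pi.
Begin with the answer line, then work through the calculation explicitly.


Answer: defect(P5) = -pi/4

Sum of corner angles at P5: (9/4)*pi
defect = 2*pi - (9/4)*pi


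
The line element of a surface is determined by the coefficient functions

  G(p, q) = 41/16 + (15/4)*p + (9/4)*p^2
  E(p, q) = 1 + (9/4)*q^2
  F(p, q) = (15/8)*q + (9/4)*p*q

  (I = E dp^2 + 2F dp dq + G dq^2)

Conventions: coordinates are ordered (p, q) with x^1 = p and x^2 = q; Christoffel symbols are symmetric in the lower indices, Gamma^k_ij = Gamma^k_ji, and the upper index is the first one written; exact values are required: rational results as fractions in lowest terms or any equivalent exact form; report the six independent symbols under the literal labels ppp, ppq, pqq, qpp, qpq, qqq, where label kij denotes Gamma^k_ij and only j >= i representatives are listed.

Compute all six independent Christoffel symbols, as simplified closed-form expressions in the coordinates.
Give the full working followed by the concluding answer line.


E = 1 + (9/4)*q^2; F = (15/8)*q + (9/4)*p*q; G = 41/16 + (15/4)*p + (9/4)*p^2
Gamma^k_ij = (1/2) g^{kl} (d_i g_jl + d_j g_il - d_l g_ij), with g^inv = (1/(EG-F^2)) [[G, -F], [-F, E]]
first partials: E_p = 0, E_q = (9/2)*q, F_p = (9/4)*q, F_q = 15/8 + (9/4)*p, G_p = 15/4 + (9/2)*p, G_q = 0
D = EG - F^2 = 41/16 + (15/4)*p + (9/4)*q^2 + (9/4)*p^2
expanded: Gamma^p_pp = (G E_p - 2F F_p + F E_q)/(2D), Gamma^p_pq = (G E_q - F G_p)/(2D), Gamma^p_qq = (2G F_q - G G_p - F G_q)/(2D), Gamma^q_pp = (2E F_p - E E_q - F E_p)/(2D), Gamma^q_pq = (E G_p - F E_q)/(2D), Gamma^q_qq = (E G_q - 2F F_q + F G_p)/(2D); substitute and cancel common factors

Answer: Gamma_ppp = 0, Gamma_ppq = 36*q/(36*p^2 + 60*p + 36*q^2 + 41), Gamma_pqq = 0, Gamma_qpp = 0, Gamma_qpq = (36*p + 30)/(36*p^2 + 60*p + 36*q^2 + 41), Gamma_qqq = 0
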